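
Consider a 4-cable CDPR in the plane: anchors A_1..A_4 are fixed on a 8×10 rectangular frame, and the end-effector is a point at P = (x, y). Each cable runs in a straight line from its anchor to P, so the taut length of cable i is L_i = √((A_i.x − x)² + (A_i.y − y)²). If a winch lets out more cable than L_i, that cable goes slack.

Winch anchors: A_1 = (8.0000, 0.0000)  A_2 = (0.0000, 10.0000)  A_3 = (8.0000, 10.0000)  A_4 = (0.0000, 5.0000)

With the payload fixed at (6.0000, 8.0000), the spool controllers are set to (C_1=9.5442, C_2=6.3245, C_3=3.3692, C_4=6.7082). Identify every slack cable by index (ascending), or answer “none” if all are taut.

1, 3

cable 1: L_1 = ‖A_1−P‖ = 8.2462;  C_1 = 9.5442 → slack
cable 2: L_2 = ‖A_2−P‖ = 6.3246;  C_2 = 6.3245 → taut
cable 3: L_3 = ‖A_3−P‖ = 2.8284;  C_3 = 3.3692 → slack
cable 4: L_4 = ‖A_4−P‖ = 6.7082;  C_4 = 6.7082 → taut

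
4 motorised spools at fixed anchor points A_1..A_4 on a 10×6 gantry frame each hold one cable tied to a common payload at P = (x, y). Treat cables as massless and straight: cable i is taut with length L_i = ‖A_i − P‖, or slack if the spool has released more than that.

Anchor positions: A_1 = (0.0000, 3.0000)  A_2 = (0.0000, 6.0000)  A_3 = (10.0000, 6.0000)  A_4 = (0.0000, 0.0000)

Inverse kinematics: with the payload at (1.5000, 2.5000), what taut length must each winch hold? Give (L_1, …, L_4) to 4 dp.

(1.5811, 3.8079, 9.1924, 2.9155)

L_1: Δ = A_1−P = (-1.5000, 0.5000) → ‖Δ‖ = √2.5000 = 1.5811
L_2: Δ = A_2−P = (-1.5000, 3.5000) → ‖Δ‖ = √14.5000 = 3.8079
L_3: Δ = A_3−P = (8.5000, 3.5000) → ‖Δ‖ = √84.5000 = 9.1924
L_4: Δ = A_4−P = (-1.5000, -2.5000) → ‖Δ‖ = √8.5000 = 2.9155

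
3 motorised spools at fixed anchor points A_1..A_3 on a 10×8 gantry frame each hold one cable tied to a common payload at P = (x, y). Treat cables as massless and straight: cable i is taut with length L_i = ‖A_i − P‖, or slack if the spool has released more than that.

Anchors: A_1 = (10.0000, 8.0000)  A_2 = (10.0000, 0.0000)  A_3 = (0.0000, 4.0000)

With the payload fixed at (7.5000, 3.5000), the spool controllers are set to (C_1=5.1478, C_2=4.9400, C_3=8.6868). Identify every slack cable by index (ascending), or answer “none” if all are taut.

2, 3

i=1: geometric 5.1478 vs commanded 5.1478 ⇒ taut
i=2: geometric 4.3012 vs commanded 4.9400 ⇒ slack
i=3: geometric 7.5166 vs commanded 8.6868 ⇒ slack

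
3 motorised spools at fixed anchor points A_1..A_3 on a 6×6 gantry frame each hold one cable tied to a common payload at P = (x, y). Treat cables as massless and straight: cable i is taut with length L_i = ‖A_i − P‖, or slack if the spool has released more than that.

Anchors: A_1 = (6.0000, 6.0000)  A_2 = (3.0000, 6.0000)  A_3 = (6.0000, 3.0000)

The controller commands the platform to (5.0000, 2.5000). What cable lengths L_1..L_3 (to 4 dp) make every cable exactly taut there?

(3.6401, 4.0311, 1.1180)

cable 1: Δx=1.0000, Δy=3.5000; L_1 = √(Δx²+Δy²) = 3.6401
cable 2: Δx=-2.0000, Δy=3.5000; L_2 = √(Δx²+Δy²) = 4.0311
cable 3: Δx=1.0000, Δy=0.5000; L_3 = √(Δx²+Δy²) = 1.1180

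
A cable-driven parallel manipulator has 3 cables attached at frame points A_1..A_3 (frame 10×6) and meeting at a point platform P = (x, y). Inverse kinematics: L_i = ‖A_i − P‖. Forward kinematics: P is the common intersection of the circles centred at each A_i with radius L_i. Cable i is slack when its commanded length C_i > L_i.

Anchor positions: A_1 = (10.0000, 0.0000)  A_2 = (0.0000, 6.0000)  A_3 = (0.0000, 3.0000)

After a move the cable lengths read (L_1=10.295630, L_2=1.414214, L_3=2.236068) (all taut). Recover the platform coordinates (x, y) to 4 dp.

(1.0000, 5.0000)

expand ‖A_i−P‖²=L_i² and subtract eq 1 (c_i ≔ ‖A_i‖²−L_i²)
c_1 = 100.0000+0.0000−106.0000 = -6.0000
eq1−eq2 → [20.0000  -12.0000]·P = -40.0000
eq1−eq3 → [20.0000  -6.0000]·P = -10.0000
2×2 solve → P = (1.0000, 5.0000)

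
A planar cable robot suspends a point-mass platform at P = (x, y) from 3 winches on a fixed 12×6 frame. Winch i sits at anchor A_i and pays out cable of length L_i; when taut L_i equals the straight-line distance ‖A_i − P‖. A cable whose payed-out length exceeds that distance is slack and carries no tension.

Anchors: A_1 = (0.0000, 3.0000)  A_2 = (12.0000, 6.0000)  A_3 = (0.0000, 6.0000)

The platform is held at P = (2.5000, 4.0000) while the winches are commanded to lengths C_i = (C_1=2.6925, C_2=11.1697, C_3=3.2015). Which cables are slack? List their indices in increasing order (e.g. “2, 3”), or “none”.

2

cable 1: √((-2.5000)²+(-1.0000)²)=2.6926, C_1=2.6925: taut
cable 2: √((9.5000)²+(2.0000)²)=9.7082, C_2=11.1697: slack
cable 3: √((-2.5000)²+(2.0000)²)=3.2016, C_3=3.2015: taut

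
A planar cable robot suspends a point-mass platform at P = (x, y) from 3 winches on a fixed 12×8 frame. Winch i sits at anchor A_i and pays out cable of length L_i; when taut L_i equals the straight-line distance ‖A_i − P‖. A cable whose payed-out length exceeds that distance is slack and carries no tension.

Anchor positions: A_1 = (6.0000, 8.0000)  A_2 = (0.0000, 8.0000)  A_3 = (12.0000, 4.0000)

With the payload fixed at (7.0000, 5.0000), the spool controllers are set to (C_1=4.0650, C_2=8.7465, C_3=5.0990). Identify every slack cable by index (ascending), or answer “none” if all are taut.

1, 2

cable 1: √((-1.0000)²+(3.0000)²)=3.1623, C_1=4.0650: slack
cable 2: √((-7.0000)²+(3.0000)²)=7.6158, C_2=8.7465: slack
cable 3: √((5.0000)²+(-1.0000)²)=5.0990, C_3=5.0990: taut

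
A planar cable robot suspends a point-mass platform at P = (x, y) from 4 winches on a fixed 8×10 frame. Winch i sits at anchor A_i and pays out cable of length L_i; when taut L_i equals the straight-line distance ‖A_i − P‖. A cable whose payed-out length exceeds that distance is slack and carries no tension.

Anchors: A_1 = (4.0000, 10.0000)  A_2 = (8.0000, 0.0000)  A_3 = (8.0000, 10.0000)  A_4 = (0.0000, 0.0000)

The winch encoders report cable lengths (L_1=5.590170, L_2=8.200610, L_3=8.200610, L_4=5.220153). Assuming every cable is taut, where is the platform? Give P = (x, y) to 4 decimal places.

expand ‖A_i−P‖²=L_i² and subtract eq 1 (k_i ≔ ‖A_i‖²−L_i²)
k_1 = 16.0000+100.0000−31.2500 = 84.7500
eq1−eq2 → [-8.0000  20.0000]·P = 88.0000
eq1−eq3 → [-8.0000  0.0000]·P = -12.0000
eq1−eq4 → [8.0000  20.0000]·P = 112.0000
2×2 solve → P = (1.5000, 5.0000)
check cable 4: ‖A_4−P‖² = 27.2500 ≈ L_4² = 27.2500 ✓

(1.5000, 5.0000)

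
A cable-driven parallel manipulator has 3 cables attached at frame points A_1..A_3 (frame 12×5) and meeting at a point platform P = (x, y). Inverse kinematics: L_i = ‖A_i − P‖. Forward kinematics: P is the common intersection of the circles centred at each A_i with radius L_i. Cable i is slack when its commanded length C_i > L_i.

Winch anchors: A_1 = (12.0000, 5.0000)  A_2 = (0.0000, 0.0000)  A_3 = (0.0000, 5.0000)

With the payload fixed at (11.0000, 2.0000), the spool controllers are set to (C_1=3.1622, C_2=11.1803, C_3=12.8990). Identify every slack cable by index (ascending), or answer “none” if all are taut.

cable 1: L_1 = ‖A_1−P‖ = 3.1623;  C_1 = 3.1622 → taut
cable 2: L_2 = ‖A_2−P‖ = 11.1803;  C_2 = 11.1803 → taut
cable 3: L_3 = ‖A_3−P‖ = 11.4018;  C_3 = 12.8990 → slack

3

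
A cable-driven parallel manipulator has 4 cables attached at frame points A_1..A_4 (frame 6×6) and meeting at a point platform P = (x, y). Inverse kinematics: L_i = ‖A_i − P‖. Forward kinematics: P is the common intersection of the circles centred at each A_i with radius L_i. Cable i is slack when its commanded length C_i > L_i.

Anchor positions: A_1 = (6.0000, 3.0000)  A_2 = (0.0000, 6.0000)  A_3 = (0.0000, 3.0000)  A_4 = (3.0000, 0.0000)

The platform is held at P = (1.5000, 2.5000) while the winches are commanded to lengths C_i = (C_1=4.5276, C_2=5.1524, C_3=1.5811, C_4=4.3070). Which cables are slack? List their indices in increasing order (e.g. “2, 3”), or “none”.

2, 4

cable 1: L_1 = ‖A_1−P‖ = 4.5277;  C_1 = 4.5276 → taut
cable 2: L_2 = ‖A_2−P‖ = 3.8079;  C_2 = 5.1524 → slack
cable 3: L_3 = ‖A_3−P‖ = 1.5811;  C_3 = 1.5811 → taut
cable 4: L_4 = ‖A_4−P‖ = 2.9155;  C_4 = 4.3070 → slack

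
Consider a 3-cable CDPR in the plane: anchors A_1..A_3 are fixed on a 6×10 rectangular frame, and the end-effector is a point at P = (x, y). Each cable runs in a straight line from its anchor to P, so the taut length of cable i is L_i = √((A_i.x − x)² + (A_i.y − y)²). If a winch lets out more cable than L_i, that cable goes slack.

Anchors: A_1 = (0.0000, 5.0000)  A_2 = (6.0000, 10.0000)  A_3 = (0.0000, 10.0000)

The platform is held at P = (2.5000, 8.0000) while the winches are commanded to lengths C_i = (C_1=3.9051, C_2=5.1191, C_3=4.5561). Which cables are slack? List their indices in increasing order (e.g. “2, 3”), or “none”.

2, 3

i=1: geometric 3.9051 vs commanded 3.9051 ⇒ taut
i=2: geometric 4.0311 vs commanded 5.1191 ⇒ slack
i=3: geometric 3.2016 vs commanded 4.5561 ⇒ slack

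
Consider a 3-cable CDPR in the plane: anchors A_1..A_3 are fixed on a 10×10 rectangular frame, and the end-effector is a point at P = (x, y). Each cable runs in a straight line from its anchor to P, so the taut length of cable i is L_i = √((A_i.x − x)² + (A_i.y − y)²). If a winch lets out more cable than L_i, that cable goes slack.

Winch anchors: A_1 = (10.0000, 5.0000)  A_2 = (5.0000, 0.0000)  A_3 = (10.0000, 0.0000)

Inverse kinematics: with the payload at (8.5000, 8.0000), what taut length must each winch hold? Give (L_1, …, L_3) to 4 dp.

cable 1: Δx=1.5000, Δy=-3.0000; L_1 = √(Δx²+Δy²) = 3.3541
cable 2: Δx=-3.5000, Δy=-8.0000; L_2 = √(Δx²+Δy²) = 8.7321
cable 3: Δx=1.5000, Δy=-8.0000; L_3 = √(Δx²+Δy²) = 8.1394

(3.3541, 8.7321, 8.1394)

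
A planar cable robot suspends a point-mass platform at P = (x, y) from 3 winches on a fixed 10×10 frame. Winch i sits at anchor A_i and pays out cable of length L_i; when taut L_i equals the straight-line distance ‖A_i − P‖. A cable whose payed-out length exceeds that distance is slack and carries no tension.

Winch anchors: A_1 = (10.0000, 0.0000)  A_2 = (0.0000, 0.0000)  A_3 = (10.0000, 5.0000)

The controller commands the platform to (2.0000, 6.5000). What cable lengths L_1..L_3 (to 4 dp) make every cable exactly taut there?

(10.3078, 6.8007, 8.1394)

L_1 = √((10.0000−2.0000)² + (0.0000−6.5000)²) = 10.3078
L_2 = √((0.0000−2.0000)² + (0.0000−6.5000)²) = 6.8007
L_3 = √((10.0000−2.0000)² + (5.0000−6.5000)²) = 8.1394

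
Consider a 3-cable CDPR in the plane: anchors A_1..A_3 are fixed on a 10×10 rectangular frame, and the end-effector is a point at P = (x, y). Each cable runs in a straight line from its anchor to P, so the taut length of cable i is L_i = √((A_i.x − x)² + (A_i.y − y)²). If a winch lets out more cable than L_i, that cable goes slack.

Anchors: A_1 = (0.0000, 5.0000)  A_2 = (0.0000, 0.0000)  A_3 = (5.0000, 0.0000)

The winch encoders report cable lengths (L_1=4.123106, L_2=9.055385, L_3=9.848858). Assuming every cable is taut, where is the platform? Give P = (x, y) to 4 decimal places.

expand ‖A_i−P‖²=L_i² and subtract eq 1 (c_i ≔ ‖A_i‖²−L_i²)
c_1 = 0.0000+25.0000−17.0000 = 8.0000
eq1−eq2 → [0.0000  10.0000]·P = 90.0000
eq1−eq3 → [-10.0000  10.0000]·P = 80.0000
2×2 solve → P = (1.0000, 9.0000)

(1.0000, 9.0000)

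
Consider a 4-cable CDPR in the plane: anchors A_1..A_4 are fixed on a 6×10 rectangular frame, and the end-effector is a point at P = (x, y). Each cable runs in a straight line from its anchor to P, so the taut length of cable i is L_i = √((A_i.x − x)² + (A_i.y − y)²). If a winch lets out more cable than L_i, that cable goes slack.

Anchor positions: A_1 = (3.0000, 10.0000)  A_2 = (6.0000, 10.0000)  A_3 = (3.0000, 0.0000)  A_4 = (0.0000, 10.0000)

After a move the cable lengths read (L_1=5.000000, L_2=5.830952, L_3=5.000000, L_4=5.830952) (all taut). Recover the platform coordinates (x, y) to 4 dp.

each cable: (A_i−P)·(A_i−P) = L_i²; let k_i = ‖A_i‖²−L_i²
k_1 = 9.0000+100.0000−25.0000 = 84.0000
row 1: -6.0000x + 0.0000y = -18.0000  (k_2=102.0000)
row 2: 0.0000x + 20.0000y = 100.0000  (k_3=-16.0000)
row 3: 6.0000x + 0.0000y = 18.0000  (k_4=66.0000)
Cramer on rows 1–2 → x = 3.0000, y = 5.0000
check cable 4: ‖A_4−P‖² = 34.0000 ≈ L_4² = 34.0000 ✓

(3.0000, 5.0000)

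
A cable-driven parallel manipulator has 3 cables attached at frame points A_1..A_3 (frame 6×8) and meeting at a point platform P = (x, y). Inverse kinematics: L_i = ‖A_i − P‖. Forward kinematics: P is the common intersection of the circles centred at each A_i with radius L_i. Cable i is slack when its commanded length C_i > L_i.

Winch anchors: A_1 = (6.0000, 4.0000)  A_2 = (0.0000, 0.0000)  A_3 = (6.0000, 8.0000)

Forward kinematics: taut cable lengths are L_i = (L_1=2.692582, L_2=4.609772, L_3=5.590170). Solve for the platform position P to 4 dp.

expand ‖A_i−P‖²=L_i² and subtract eq 1 (q_i ≔ ‖A_i‖²−L_i²)
q_1 = 36.0000+16.0000−7.2500 = 44.7500
eq1−eq2 → [12.0000  8.0000]·P = 66.0000
eq1−eq3 → [0.0000  -8.0000]·P = -24.0000
2×2 solve → P = (3.5000, 3.0000)

(3.5000, 3.0000)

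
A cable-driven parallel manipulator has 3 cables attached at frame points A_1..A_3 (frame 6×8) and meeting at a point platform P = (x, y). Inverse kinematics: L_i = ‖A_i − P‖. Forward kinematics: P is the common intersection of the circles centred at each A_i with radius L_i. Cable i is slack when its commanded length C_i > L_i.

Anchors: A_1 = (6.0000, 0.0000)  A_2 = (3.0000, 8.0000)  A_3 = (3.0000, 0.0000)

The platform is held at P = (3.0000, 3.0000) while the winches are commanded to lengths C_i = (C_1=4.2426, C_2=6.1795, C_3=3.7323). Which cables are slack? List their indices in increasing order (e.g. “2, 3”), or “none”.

i=1: geometric 4.2426 vs commanded 4.2426 ⇒ taut
i=2: geometric 5.0000 vs commanded 6.1795 ⇒ slack
i=3: geometric 3.0000 vs commanded 3.7323 ⇒ slack

2, 3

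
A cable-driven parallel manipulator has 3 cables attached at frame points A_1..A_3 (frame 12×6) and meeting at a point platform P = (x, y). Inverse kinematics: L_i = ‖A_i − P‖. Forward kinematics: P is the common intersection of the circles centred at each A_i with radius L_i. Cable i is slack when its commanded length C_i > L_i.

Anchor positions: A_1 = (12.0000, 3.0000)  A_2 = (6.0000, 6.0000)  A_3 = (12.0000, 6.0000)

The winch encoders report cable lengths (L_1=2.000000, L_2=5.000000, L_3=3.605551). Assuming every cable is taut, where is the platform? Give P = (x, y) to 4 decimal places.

(10.0000, 3.0000)

each cable: (A_i−P)·(A_i−P) = L_i²; let q_i = ‖A_i‖²−L_i²
q_1 = 144.0000+9.0000−4.0000 = 149.0000
row 1: 12.0000x − 6.0000y = 102.0000  (q_2=47.0000)
row 2: 0.0000x − 6.0000y = -18.0000  (q_3=167.0000)
Cramer on rows 1–2 → x = 10.0000, y = 3.0000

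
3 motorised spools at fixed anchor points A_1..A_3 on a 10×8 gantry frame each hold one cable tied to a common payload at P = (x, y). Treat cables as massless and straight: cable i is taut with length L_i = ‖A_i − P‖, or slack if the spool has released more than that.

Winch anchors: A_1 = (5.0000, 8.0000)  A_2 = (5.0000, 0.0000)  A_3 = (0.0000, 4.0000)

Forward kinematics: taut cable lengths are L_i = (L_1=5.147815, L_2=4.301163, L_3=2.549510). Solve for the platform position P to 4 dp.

(2.5000, 3.5000)

expand ‖A_i−P‖²=L_i² and subtract eq 1 (k_i ≔ ‖A_i‖²−L_i²)
k_1 = 25.0000+64.0000−26.5000 = 62.5000
eq1−eq2 → [0.0000  16.0000]·P = 56.0000
eq1−eq3 → [10.0000  8.0000]·P = 53.0000
2×2 solve → P = (2.5000, 3.5000)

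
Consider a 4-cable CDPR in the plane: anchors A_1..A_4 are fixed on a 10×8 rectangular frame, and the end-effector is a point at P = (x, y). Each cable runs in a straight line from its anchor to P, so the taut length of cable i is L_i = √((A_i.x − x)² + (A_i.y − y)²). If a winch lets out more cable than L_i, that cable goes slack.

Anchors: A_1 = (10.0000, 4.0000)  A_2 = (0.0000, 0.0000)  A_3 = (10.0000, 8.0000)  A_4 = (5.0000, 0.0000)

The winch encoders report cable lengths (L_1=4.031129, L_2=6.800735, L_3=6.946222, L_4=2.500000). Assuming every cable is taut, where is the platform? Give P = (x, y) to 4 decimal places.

circle eqns → linear via eq_j − eq_1; set q_j = A_j·A_j − L_j²
q_1 = 100.0000+16.0000−16.2500 = 99.7500
20.0000·x + 8.0000·y = q_1−q_2 = 146.0000
0.0000·x − 8.0000·y = q_1−q_3 = -16.0000
10.0000·x + 8.0000·y = q_1−q_4 = 81.0000
solve first two rows → x=6.5000, y=2.0000
check cable 4: ‖A_4−P‖² = 6.2500 ≈ L_4² = 6.2500 ✓

(6.5000, 2.0000)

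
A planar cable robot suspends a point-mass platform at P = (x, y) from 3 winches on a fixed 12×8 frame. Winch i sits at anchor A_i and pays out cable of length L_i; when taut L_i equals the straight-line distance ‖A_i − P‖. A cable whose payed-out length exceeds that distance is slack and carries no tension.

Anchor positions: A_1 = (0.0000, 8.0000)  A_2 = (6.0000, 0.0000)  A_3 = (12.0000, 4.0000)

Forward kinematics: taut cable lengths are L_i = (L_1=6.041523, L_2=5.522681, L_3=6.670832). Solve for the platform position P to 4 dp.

each cable: (A_i−P)·(A_i−P) = L_i²; let q_i = ‖A_i‖²−L_i²
q_1 = 0.0000+64.0000−36.5000 = 27.5000
row 1: -12.0000x + 16.0000y = 22.0000  (q_2=5.5000)
row 2: -24.0000x + 8.0000y = -88.0000  (q_3=115.5000)
Cramer on rows 1–2 → x = 5.5000, y = 5.5000

(5.5000, 5.5000)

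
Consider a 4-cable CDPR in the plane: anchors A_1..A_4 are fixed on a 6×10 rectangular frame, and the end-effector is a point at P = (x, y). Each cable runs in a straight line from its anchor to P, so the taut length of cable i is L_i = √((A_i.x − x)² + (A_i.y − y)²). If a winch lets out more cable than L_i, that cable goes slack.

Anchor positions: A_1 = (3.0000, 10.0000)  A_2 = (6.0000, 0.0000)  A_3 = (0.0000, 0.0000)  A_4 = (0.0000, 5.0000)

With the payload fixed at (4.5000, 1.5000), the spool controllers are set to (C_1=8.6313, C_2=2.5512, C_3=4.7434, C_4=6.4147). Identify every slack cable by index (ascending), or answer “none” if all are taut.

i=1: geometric 8.6313 vs commanded 8.6313 ⇒ taut
i=2: geometric 2.1213 vs commanded 2.5512 ⇒ slack
i=3: geometric 4.7434 vs commanded 4.7434 ⇒ taut
i=4: geometric 5.7009 vs commanded 6.4147 ⇒ slack

2, 4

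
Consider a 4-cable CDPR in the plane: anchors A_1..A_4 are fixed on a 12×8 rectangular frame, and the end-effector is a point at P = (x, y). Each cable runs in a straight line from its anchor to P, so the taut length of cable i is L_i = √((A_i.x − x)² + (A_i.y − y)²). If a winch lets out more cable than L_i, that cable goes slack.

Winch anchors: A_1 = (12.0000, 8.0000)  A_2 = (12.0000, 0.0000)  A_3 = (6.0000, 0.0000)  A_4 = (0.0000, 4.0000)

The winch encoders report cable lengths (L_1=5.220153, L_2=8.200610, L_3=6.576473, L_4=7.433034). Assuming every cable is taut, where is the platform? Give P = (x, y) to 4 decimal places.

circle eqns → linear via eq_j − eq_1; set c_j = A_j·A_j − L_j²
c_1 = 144.0000+64.0000−27.2500 = 180.7500
0.0000·x + 16.0000·y = c_1−c_2 = 104.0000
12.0000·x + 16.0000·y = c_1−c_3 = 188.0000
24.0000·x + 8.0000·y = c_1−c_4 = 220.0000
solve first two rows → x=7.0000, y=6.5000
check cable 4: ‖A_4−P‖² = 55.2500 ≈ L_4² = 55.2500 ✓

(7.0000, 6.5000)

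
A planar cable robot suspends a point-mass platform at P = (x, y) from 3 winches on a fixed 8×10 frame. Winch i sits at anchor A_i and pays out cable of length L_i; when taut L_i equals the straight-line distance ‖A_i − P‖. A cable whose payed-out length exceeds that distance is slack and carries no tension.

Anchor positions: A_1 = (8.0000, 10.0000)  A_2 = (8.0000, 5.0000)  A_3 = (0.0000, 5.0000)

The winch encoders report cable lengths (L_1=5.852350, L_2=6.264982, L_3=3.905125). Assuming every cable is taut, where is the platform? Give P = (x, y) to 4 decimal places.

(2.5000, 8.0000)

each cable: (A_i−P)·(A_i−P) = L_i²; let q_i = ‖A_i‖²−L_i²
q_1 = 64.0000+100.0000−34.2500 = 129.7500
row 1: 0.0000x + 10.0000y = 80.0000  (q_2=49.7500)
row 2: 16.0000x + 10.0000y = 120.0000  (q_3=9.7500)
Cramer on rows 1–2 → x = 2.5000, y = 8.0000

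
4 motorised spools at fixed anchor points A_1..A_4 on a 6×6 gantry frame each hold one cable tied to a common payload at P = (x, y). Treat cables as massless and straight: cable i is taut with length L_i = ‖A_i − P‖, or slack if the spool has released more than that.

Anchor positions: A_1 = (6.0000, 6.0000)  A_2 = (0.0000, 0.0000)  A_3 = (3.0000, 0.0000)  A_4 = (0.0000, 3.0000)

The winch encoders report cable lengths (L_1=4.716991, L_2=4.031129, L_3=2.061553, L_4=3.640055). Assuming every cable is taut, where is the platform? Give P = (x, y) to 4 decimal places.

(3.5000, 2.0000)

each cable: (A_i−P)·(A_i−P) = L_i²; let k_i = ‖A_i‖²−L_i²
k_1 = 36.0000+36.0000−22.2500 = 49.7500
row 1: 12.0000x + 12.0000y = 66.0000  (k_2=-16.2500)
row 2: 6.0000x + 12.0000y = 45.0000  (k_3=4.7500)
row 3: 12.0000x + 6.0000y = 54.0000  (k_4=-4.2500)
Cramer on rows 1–2 → x = 3.5000, y = 2.0000
check cable 4: ‖A_4−P‖² = 13.2500 ≈ L_4² = 13.2500 ✓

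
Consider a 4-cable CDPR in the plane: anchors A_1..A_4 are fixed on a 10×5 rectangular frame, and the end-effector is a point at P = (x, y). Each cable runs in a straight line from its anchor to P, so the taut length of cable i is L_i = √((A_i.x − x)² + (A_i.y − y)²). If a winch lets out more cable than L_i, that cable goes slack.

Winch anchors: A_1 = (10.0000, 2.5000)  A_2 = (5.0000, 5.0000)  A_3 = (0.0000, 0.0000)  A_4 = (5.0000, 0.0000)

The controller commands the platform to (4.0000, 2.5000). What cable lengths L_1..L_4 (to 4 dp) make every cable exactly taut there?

cable 1: Δx=6.0000, Δy=0.0000; L_1 = √(Δx²+Δy²) = 6.0000
cable 2: Δx=1.0000, Δy=2.5000; L_2 = √(Δx²+Δy²) = 2.6926
cable 3: Δx=-4.0000, Δy=-2.5000; L_3 = √(Δx²+Δy²) = 4.7170
cable 4: Δx=1.0000, Δy=-2.5000; L_4 = √(Δx²+Δy²) = 2.6926

(6.0000, 2.6926, 4.7170, 2.6926)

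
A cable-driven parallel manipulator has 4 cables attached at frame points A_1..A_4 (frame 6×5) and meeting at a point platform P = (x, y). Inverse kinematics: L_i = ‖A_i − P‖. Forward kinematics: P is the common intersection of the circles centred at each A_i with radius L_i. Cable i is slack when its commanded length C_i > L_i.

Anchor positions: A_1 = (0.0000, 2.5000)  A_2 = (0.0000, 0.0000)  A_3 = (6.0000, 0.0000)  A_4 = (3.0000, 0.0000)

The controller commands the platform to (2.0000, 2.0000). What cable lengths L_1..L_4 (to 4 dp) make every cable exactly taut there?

L_1 = √((0.0000−2.0000)² + (2.5000−2.0000)²) = 2.0616
L_2 = √((0.0000−2.0000)² + (0.0000−2.0000)²) = 2.8284
L_3 = √((6.0000−2.0000)² + (0.0000−2.0000)²) = 4.4721
L_4 = √((3.0000−2.0000)² + (0.0000−2.0000)²) = 2.2361

(2.0616, 2.8284, 4.4721, 2.2361)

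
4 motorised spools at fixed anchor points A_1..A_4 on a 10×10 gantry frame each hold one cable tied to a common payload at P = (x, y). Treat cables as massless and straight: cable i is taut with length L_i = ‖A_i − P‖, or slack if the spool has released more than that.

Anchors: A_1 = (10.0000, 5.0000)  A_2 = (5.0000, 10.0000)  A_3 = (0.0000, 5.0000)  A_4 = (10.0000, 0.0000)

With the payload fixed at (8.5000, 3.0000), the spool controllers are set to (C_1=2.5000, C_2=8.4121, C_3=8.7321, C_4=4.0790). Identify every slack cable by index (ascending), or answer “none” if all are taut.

2, 4

cable 1: L_1 = ‖A_1−P‖ = 2.5000;  C_1 = 2.5000 → taut
cable 2: L_2 = ‖A_2−P‖ = 7.8262;  C_2 = 8.4121 → slack
cable 3: L_3 = ‖A_3−P‖ = 8.7321;  C_3 = 8.7321 → taut
cable 4: L_4 = ‖A_4−P‖ = 3.3541;  C_4 = 4.0790 → slack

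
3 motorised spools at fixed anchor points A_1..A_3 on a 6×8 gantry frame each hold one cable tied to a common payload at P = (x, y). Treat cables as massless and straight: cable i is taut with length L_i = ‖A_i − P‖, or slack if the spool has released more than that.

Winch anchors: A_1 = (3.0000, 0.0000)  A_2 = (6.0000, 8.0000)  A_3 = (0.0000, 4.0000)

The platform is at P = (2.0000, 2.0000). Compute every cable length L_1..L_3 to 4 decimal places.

cable 1: Δx=1.0000, Δy=-2.0000; L_1 = √(Δx²+Δy²) = 2.2361
cable 2: Δx=4.0000, Δy=6.0000; L_2 = √(Δx²+Δy²) = 7.2111
cable 3: Δx=-2.0000, Δy=2.0000; L_3 = √(Δx²+Δy²) = 2.8284

(2.2361, 7.2111, 2.8284)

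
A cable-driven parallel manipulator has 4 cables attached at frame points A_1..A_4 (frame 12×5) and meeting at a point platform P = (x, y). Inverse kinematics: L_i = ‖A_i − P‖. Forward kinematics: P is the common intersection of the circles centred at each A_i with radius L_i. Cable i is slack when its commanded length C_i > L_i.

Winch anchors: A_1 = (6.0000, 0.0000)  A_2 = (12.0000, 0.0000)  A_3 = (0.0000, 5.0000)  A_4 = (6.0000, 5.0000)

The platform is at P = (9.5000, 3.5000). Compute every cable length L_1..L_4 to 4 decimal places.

L_1 = √((6.0000−9.5000)² + (0.0000−3.5000)²) = 4.9497
L_2 = √((12.0000−9.5000)² + (0.0000−3.5000)²) = 4.3012
L_3 = √((0.0000−9.5000)² + (5.0000−3.5000)²) = 9.6177
L_4 = √((6.0000−9.5000)² + (5.0000−3.5000)²) = 3.8079

(4.9497, 4.3012, 9.6177, 3.8079)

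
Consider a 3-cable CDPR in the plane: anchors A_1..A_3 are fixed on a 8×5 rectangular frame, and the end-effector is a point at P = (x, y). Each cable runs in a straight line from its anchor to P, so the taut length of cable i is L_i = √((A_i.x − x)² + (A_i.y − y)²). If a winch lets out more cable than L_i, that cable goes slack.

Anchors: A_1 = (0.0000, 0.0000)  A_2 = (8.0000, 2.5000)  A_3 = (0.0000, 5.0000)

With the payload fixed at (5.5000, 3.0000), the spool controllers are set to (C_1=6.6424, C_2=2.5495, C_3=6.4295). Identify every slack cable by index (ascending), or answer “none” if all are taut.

1, 3

i=1: geometric 6.2650 vs commanded 6.6424 ⇒ slack
i=2: geometric 2.5495 vs commanded 2.5495 ⇒ taut
i=3: geometric 5.8523 vs commanded 6.4295 ⇒ slack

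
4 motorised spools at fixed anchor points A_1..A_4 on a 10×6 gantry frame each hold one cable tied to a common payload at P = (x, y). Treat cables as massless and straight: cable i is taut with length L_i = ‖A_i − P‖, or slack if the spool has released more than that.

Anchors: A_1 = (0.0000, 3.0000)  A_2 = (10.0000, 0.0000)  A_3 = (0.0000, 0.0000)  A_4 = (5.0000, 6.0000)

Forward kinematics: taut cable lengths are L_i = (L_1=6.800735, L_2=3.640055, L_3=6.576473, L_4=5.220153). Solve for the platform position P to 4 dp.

(6.5000, 1.0000)

each cable: (A_i−P)·(A_i−P) = L_i²; let q_i = ‖A_i‖²−L_i²
q_1 = 0.0000+9.0000−46.2500 = -37.2500
row 1: -20.0000x + 6.0000y = -124.0000  (q_2=86.7500)
row 2: 0.0000x + 6.0000y = 6.0000  (q_3=-43.2500)
row 3: -10.0000x − 6.0000y = -71.0000  (q_4=33.7500)
Cramer on rows 1–2 → x = 6.5000, y = 1.0000
check cable 4: ‖A_4−P‖² = 27.2500 ≈ L_4² = 27.2500 ✓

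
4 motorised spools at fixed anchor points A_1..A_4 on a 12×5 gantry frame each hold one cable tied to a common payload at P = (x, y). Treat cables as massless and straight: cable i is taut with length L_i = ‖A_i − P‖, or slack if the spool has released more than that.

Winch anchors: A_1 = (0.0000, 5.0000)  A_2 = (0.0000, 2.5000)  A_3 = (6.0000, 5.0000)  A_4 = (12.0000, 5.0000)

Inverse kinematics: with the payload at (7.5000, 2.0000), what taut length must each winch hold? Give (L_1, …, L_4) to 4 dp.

L_1 = √((0.0000−7.5000)² + (5.0000−2.0000)²) = 8.0777
L_2 = √((0.0000−7.5000)² + (2.5000−2.0000)²) = 7.5166
L_3 = √((6.0000−7.5000)² + (5.0000−2.0000)²) = 3.3541
L_4 = √((12.0000−7.5000)² + (5.0000−2.0000)²) = 5.4083

(8.0777, 7.5166, 3.3541, 5.4083)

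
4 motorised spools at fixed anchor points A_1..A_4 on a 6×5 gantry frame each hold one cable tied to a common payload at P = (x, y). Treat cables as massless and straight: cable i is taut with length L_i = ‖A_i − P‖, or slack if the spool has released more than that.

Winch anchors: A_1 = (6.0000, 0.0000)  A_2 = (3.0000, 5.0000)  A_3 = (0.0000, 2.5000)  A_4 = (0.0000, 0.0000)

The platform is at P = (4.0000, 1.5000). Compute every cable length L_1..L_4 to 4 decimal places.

L_1 = √((6.0000−4.0000)² + (0.0000−1.5000)²) = 2.5000
L_2 = √((3.0000−4.0000)² + (5.0000−1.5000)²) = 3.6401
L_3 = √((0.0000−4.0000)² + (2.5000−1.5000)²) = 4.1231
L_4 = √((0.0000−4.0000)² + (0.0000−1.5000)²) = 4.2720

(2.5000, 3.6401, 4.1231, 4.2720)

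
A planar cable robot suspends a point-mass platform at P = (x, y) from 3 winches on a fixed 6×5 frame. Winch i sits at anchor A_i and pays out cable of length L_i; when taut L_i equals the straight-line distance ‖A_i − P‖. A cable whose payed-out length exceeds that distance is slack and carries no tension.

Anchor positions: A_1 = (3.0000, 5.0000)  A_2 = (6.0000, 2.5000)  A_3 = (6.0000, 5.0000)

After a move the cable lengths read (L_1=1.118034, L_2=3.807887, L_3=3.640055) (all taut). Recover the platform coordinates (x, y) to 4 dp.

expand ‖A_i−P‖²=L_i² and subtract eq 1 (c_i ≔ ‖A_i‖²−L_i²)
c_1 = 9.0000+25.0000−1.2500 = 32.7500
eq1−eq2 → [-6.0000  5.0000]·P = 5.0000
eq1−eq3 → [-6.0000  0.0000]·P = -15.0000
2×2 solve → P = (2.5000, 4.0000)

(2.5000, 4.0000)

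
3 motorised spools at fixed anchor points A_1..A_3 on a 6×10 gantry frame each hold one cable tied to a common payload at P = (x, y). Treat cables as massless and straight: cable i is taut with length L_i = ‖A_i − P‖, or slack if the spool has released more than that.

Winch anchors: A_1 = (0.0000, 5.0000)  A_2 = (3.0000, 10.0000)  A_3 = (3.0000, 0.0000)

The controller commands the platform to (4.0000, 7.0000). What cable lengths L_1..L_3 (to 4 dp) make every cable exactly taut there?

L_1 = √((0.0000−4.0000)² + (5.0000−7.0000)²) = 4.4721
L_2 = √((3.0000−4.0000)² + (10.0000−7.0000)²) = 3.1623
L_3 = √((3.0000−4.0000)² + (0.0000−7.0000)²) = 7.0711

(4.4721, 3.1623, 7.0711)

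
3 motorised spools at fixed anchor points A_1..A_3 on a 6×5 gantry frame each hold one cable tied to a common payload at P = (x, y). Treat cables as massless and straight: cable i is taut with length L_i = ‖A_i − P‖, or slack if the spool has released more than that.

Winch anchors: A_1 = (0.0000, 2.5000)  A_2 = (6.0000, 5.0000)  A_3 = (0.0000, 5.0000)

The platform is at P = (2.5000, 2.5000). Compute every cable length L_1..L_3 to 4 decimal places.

(2.5000, 4.3012, 3.5355)

L_1: Δ = A_1−P = (-2.5000, 0.0000) → ‖Δ‖ = √6.2500 = 2.5000
L_2: Δ = A_2−P = (3.5000, 2.5000) → ‖Δ‖ = √18.5000 = 4.3012
L_3: Δ = A_3−P = (-2.5000, 2.5000) → ‖Δ‖ = √12.5000 = 3.5355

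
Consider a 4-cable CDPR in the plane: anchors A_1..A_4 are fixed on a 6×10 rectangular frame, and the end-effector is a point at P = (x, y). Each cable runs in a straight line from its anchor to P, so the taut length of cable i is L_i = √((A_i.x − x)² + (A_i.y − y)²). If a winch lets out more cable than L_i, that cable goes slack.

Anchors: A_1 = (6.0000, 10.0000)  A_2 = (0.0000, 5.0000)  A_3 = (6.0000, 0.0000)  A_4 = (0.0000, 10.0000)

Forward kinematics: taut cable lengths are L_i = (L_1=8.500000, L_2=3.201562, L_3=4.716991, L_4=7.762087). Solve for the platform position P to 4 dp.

(2.0000, 2.5000)

each cable: (A_i−P)·(A_i−P) = L_i²; let q_i = ‖A_i‖²−L_i²
q_1 = 36.0000+100.0000−72.2500 = 63.7500
row 1: 12.0000x + 10.0000y = 49.0000  (q_2=14.7500)
row 2: 0.0000x + 20.0000y = 50.0000  (q_3=13.7500)
row 3: 12.0000x + 0.0000y = 24.0000  (q_4=39.7500)
Cramer on rows 1–2 → x = 2.0000, y = 2.5000
check cable 4: ‖A_4−P‖² = 60.2500 ≈ L_4² = 60.2500 ✓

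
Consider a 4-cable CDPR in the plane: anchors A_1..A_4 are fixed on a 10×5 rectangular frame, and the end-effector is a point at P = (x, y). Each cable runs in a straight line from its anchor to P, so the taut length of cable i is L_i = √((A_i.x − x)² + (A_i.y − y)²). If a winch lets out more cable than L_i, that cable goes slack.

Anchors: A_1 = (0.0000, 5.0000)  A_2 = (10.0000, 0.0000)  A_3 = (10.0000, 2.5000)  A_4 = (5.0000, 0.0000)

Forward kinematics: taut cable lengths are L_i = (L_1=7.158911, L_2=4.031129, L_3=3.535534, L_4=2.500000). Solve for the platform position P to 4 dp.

(6.5000, 2.0000)

expand ‖A_i−P‖²=L_i² and subtract eq 1 (q_i ≔ ‖A_i‖²−L_i²)
q_1 = 0.0000+25.0000−51.2500 = -26.2500
eq1−eq2 → [-20.0000  10.0000]·P = -110.0000
eq1−eq3 → [-20.0000  5.0000]·P = -120.0000
eq1−eq4 → [-10.0000  10.0000]·P = -45.0000
2×2 solve → P = (6.5000, 2.0000)
check cable 4: ‖A_4−P‖² = 6.2500 ≈ L_4² = 6.2500 ✓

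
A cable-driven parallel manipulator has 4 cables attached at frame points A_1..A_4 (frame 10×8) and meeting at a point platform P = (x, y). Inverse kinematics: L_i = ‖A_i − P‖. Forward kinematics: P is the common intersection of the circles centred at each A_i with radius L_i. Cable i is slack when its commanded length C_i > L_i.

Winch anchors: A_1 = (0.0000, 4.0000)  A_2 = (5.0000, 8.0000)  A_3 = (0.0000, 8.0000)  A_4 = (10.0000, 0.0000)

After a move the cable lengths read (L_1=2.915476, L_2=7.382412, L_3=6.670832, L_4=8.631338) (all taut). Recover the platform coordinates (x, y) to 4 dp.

(1.5000, 1.5000)

circle eqns → linear via eq_j − eq_1; set k_j = A_j·A_j − L_j²
k_1 = 0.0000+16.0000−8.5000 = 7.5000
-10.0000·x − 8.0000·y = k_1−k_2 = -27.0000
0.0000·x − 8.0000·y = k_1−k_3 = -12.0000
-20.0000·x + 8.0000·y = k_1−k_4 = -18.0000
solve first two rows → x=1.5000, y=1.5000
check cable 4: ‖A_4−P‖² = 74.5000 ≈ L_4² = 74.5000 ✓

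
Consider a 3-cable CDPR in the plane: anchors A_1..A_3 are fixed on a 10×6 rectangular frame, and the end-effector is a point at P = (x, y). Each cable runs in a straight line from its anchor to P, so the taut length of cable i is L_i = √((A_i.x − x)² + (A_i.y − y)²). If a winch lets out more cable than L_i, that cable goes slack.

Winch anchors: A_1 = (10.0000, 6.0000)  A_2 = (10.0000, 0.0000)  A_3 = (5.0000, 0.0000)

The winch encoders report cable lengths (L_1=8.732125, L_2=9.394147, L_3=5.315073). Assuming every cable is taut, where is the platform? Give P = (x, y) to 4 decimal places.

each cable: (A_i−P)·(A_i−P) = L_i²; let c_i = ‖A_i‖²−L_i²
c_1 = 100.0000+36.0000−76.2500 = 59.7500
row 1: 0.0000x + 12.0000y = 48.0000  (c_2=11.7500)
row 2: 10.0000x + 12.0000y = 63.0000  (c_3=-3.2500)
Cramer on rows 1–2 → x = 1.5000, y = 4.0000

(1.5000, 4.0000)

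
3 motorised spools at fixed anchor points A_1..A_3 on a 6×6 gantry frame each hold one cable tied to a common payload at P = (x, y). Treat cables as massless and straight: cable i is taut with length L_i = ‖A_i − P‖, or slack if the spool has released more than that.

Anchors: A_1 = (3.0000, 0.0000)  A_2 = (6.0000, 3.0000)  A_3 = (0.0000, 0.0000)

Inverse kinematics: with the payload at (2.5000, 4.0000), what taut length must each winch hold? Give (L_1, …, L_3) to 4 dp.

cable 1: Δx=0.5000, Δy=-4.0000; L_1 = √(Δx²+Δy²) = 4.0311
cable 2: Δx=3.5000, Δy=-1.0000; L_2 = √(Δx²+Δy²) = 3.6401
cable 3: Δx=-2.5000, Δy=-4.0000; L_3 = √(Δx²+Δy²) = 4.7170

(4.0311, 3.6401, 4.7170)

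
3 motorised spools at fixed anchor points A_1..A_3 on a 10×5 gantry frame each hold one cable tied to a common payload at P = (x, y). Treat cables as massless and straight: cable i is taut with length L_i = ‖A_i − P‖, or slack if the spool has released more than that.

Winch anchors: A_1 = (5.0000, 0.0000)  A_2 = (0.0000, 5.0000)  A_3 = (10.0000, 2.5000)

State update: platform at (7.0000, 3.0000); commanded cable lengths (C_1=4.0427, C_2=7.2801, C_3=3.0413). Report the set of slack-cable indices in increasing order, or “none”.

1

i=1: geometric 3.6056 vs commanded 4.0427 ⇒ slack
i=2: geometric 7.2801 vs commanded 7.2801 ⇒ taut
i=3: geometric 3.0414 vs commanded 3.0413 ⇒ taut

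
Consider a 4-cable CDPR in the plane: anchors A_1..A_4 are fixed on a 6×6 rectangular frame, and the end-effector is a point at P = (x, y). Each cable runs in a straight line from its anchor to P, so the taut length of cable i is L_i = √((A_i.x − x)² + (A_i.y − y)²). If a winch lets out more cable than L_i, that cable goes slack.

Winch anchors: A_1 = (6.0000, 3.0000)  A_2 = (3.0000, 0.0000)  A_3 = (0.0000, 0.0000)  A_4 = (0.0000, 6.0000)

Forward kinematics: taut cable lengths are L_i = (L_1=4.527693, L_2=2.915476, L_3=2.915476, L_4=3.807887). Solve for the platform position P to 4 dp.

each cable: (A_i−P)·(A_i−P) = L_i²; let q_i = ‖A_i‖²−L_i²
q_1 = 36.0000+9.0000−20.5000 = 24.5000
row 1: 6.0000x + 6.0000y = 24.0000  (q_2=0.5000)
row 2: 12.0000x + 6.0000y = 33.0000  (q_3=-8.5000)
row 3: 12.0000x − 6.0000y = 3.0000  (q_4=21.5000)
Cramer on rows 1–2 → x = 1.5000, y = 2.5000
check cable 4: ‖A_4−P‖² = 14.5000 ≈ L_4² = 14.5000 ✓

(1.5000, 2.5000)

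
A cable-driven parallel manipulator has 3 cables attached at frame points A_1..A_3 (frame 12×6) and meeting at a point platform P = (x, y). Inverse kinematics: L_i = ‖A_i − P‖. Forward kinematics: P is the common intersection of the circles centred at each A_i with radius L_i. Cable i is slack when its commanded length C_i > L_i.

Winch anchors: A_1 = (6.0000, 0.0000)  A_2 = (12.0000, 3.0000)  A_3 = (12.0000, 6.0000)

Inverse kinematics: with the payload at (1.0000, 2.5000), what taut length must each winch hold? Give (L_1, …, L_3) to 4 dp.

L_1 = √((6.0000−1.0000)² + (0.0000−2.5000)²) = 5.5902
L_2 = √((12.0000−1.0000)² + (3.0000−2.5000)²) = 11.0114
L_3 = √((12.0000−1.0000)² + (6.0000−2.5000)²) = 11.5434

(5.5902, 11.0114, 11.5434)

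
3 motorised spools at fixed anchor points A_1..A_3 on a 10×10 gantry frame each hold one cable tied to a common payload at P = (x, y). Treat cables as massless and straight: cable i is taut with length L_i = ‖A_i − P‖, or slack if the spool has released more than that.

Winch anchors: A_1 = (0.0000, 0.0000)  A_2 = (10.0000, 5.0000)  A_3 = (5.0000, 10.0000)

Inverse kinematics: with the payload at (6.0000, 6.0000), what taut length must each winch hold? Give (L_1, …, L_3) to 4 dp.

L_1 = √((0.0000−6.0000)² + (0.0000−6.0000)²) = 8.4853
L_2 = √((10.0000−6.0000)² + (5.0000−6.0000)²) = 4.1231
L_3 = √((5.0000−6.0000)² + (10.0000−6.0000)²) = 4.1231

(8.4853, 4.1231, 4.1231)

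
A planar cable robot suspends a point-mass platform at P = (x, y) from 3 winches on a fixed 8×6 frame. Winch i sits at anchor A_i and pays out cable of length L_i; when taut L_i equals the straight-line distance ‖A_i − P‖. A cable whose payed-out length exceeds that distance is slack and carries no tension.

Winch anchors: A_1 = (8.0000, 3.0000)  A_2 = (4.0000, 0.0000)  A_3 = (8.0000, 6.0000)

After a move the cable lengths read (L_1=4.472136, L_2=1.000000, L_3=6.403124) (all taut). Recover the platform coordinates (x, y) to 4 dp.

(4.0000, 1.0000)

circle eqns → linear via eq_j − eq_1; set k_j = A_j·A_j − L_j²
k_1 = 64.0000+9.0000−20.0000 = 53.0000
8.0000·x + 6.0000·y = k_1−k_2 = 38.0000
0.0000·x − 6.0000·y = k_1−k_3 = -6.0000
solve first two rows → x=4.0000, y=1.0000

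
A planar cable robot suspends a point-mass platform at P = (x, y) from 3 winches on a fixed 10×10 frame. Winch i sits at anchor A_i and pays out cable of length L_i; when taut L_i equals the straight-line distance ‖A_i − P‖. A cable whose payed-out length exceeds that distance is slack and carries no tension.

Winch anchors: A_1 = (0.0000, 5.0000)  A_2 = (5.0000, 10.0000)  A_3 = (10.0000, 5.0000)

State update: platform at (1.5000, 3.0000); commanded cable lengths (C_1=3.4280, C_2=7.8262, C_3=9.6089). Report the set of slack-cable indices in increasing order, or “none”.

1, 3

cable 1: √((-1.5000)²+(2.0000)²)=2.5000, C_1=3.4280: slack
cable 2: √((3.5000)²+(7.0000)²)=7.8262, C_2=7.8262: taut
cable 3: √((8.5000)²+(2.0000)²)=8.7321, C_3=9.6089: slack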